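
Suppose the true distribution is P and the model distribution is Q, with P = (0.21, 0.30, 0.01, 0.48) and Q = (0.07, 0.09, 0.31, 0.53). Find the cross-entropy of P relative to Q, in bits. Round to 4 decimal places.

2.3044 bits

H(P,Q) = −Σ p·log₂ q.
  −0.21·log₂(0.07) = 0.80567
  −0.30·log₂(0.09) = 1.04218
  −0.01·log₂(0.31) = 0.01690
  −0.48·log₂(0.53) = 0.43965
H(P,Q) = 2.3044 bits.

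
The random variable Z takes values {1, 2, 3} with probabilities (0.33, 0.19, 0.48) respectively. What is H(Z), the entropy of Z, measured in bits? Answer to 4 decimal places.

1.4913 bits

H(Z) = −Σ p·log₂ p.
  −(0.33)·log₂(0.33) = 0.52782
  −(0.19)·log₂(0.19) = 0.45523
  −(0.48)·log₂(0.48) = 0.50827
Sum: 0.52782 + 0.45523 + 0.50827 = 1.4913 bits.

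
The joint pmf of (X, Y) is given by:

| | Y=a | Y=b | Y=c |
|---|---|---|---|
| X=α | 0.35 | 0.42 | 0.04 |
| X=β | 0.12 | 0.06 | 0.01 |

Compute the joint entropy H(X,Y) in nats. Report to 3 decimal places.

1.330 nats

H(X,Y) = −Σ p(x,y)·ln p(x,y) over all 6 cells.
  cell (α,a): −0.35·ln0.35 = 0.3674
  cell (α,b): −0.42·ln0.42 = 0.3644
  cell (α,c): −0.04·ln0.04 = 0.1288
  cell (β,a): −0.12·ln0.12 = 0.2544
  cell (β,b): −0.06·ln0.06 = 0.1688
  cell (β,c): −0.01·ln0.01 = 0.0461
Sum = 1.330 nats.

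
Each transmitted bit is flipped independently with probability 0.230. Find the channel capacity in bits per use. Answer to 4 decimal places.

0.2220 bits

Binary symmetric channel: C = 1 − h₂(ε) where h₂ is the binary entropy function.
h₂(0.230) = −0.230·log₂0.230 − 0.770·log₂0.770 = 0.7780.
C = 1 − 0.7780 = 0.2220 bits per channel use.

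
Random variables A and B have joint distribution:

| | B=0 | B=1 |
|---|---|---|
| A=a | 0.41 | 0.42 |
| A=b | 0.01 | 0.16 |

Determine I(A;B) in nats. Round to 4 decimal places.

Marginals: p(A) = (0.8300, 0.1700), p(B) = (0.4200, 0.5800).
I(A;B) = Σ p(x,y)·ln[p(x,y)/(p(x)p(y))].
  (a,0): 0.41·ln(1.1761) = 0.06652
  (a,1): 0.42·ln(0.8725) = -0.05731
  (b,0): 0.01·ln(0.1401) = -0.01966
  (b,1): 0.16·ln(1.6227) = 0.07746
Sum = 0.0670 nats.

0.0670 nats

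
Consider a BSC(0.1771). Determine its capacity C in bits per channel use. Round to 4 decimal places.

0.3263 bits

Binary symmetric channel: C = 1 − h₂(ε) where h₂ is the binary entropy function.
h₂(0.1771) = −0.1771·log₂0.1771 − 0.8229·log₂0.8229 = 0.6737.
C = 1 − 0.6737 = 0.3263 bits per channel use.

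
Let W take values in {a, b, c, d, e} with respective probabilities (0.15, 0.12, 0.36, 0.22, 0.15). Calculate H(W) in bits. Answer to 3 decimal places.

2.199 bits

H(W) = −Σ p·log₂ p.
  −(0.15)·log₂(0.15) = 0.4105
  −(0.12)·log₂(0.12) = 0.3671
  −(0.36)·log₂(0.36) = 0.5306
  −(0.22)·log₂(0.22) = 0.4806
  −(0.15)·log₂(0.15) = 0.4105
Sum: 0.4105 + 0.3671 + 0.5306 + 0.4806 + 0.4105 = 2.199 bits.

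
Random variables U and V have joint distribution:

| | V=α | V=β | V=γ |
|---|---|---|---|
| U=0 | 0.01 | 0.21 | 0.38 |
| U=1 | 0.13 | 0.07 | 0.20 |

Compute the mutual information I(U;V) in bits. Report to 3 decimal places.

0.153 bits

Marginals: p(U) = (0.6000, 0.4000), p(V) = (0.1400, 0.2800, 0.5800).
I(U;V) = Σ p(x,y)·log₂[p(x,y)/(p(x)p(y))].
  (0,α): 0.01·log₂(0.1190) = -0.0307
  (0,β): 0.21·log₂(1.2500) = 0.0676
  (0,γ): 0.38·log₂(1.0920) = 0.0482
  (1,α): 0.13·log₂(2.3214) = 0.1580
  (1,β): 0.07·log₂(0.6250) = -0.0475
  (1,γ): 0.20·log₂(0.8621) = -0.0428
Sum = 0.153 bits.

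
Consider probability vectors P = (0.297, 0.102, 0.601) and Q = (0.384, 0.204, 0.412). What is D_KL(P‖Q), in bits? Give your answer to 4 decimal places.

0.1153 bits

D(P‖Q) = Σ p·log₂(p/q).
  0.297·log₂(0.297/0.384) = -0.11008
  0.102·log₂(0.102/0.204) = -0.10200
  0.601·log₂(0.601/0.412) = 0.32738
D(P‖Q) = 0.1153 bits.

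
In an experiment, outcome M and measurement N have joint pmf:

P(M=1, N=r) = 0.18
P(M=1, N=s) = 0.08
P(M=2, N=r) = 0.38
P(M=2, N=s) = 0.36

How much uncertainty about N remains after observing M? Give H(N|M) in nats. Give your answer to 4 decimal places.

0.6731 nats

Chain rule: H(N|M) = H(M,N) − H(M).
Marginals: p(M) = (0.2600, 0.7400), p(N) = (0.5600, 0.4400).
H(M,N) = 1.2462 nats; H(M) = 0.5731 nats.
H(N|M) = 1.2462 − 0.5731 = 0.6731 nats.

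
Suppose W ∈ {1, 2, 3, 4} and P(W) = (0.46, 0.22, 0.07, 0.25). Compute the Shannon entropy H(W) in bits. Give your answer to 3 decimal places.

1.764 bits

H(W) = −Σ p·log₂ p.
  −(0.46)·log₂(0.46) = 0.5153
  −(0.22)·log₂(0.22) = 0.4806
  −(0.07)·log₂(0.07) = 0.2686
  −(0.25)·log₂(0.25) = 0.5000
Sum: 0.5153 + 0.4806 + 0.2686 + 0.5000 = 1.764 bits.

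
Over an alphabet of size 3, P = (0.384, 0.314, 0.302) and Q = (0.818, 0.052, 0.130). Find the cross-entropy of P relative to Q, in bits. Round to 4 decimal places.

H(P,Q) = −Σ p·log₂ q.
  −0.384·log₂(0.818) = 0.11129
  −0.314·log₂(0.052) = 1.33932
  −0.302·log₂(0.130) = 0.88891
H(P,Q) = 2.3395 bits.

2.3395 bits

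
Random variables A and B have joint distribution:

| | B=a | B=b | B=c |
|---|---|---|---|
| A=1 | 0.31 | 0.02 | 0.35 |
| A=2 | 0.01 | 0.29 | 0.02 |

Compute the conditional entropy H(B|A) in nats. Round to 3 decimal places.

Chain rule: H(B|A) = H(A,B) − H(A).
Marginals: p(A) = (0.6800, 0.3200), p(B) = (0.3200, 0.3100, 0.3700).
H(A,B) = 1.2920 nats; H(A) = 0.6269 nats.
H(B|A) = 1.2920 − 0.6269 = 0.665 nats.

0.665 nats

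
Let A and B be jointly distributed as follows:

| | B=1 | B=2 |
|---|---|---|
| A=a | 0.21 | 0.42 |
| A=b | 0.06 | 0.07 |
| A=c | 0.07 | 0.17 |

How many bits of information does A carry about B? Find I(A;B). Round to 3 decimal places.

Marginals: p(A) = (0.6300, 0.1300, 0.2400), p(B) = (0.3400, 0.6600).
I(A;B) = H(A) + H(B) − H(A,B).
H(A) = 1.2967, H(B) = 0.9248, H(A,B) = 2.2137.
I(A;B) = 1.2967 + 0.9248 − 2.2137 = 0.008 bits.

0.008 bits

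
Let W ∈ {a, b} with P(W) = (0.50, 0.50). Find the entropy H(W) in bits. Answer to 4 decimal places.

H(W) = −Σ p·log₂ p.
  −(0.50)·log₂(0.50) = 0.50000
  −(0.50)·log₂(0.50) = 0.50000
Sum: 0.50000 + 0.50000 = 1.0000 bits.

1.0000 bits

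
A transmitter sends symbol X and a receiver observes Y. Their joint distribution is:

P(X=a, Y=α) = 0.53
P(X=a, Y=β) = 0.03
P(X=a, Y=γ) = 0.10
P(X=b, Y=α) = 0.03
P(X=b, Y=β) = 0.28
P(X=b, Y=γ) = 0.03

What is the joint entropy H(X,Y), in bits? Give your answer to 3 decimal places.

1.787 bits

H(X,Y) = −Σ p(x,y)·log₂ p(x,y) over all 6 cells.
  cell (a,α): −0.53·log₂0.53 = 0.4854
  cell (a,β): −0.03·log₂0.03 = 0.1518
  cell (a,γ): −0.10·log₂0.10 = 0.3322
  cell (b,α): −0.03·log₂0.03 = 0.1518
  cell (b,β): −0.28·log₂0.28 = 0.5142
  cell (b,γ): −0.03·log₂0.03 = 0.1518
Sum = 1.787 bits.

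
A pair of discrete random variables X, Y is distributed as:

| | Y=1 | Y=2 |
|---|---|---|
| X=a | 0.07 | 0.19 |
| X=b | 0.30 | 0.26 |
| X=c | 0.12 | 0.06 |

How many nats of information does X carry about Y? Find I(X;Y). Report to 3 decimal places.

0.040 nats

Marginals: p(X) = (0.2600, 0.5600, 0.1800), p(Y) = (0.4900, 0.5100).
I(X;Y) = H(X) + H(Y) − H(X,Y).
H(X) = 0.9836, H(Y) = 0.6929, H(X,Y) = 1.6364.
I(X;Y) = 0.9836 + 0.6929 − 1.6364 = 0.040 nats.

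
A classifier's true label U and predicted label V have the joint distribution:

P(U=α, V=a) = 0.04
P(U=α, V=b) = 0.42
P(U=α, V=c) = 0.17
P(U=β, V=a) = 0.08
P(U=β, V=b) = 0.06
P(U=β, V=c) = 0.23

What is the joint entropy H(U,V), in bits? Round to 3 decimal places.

2.169 bits

H(U,V) = −Σ p(x,y)·log₂ p(x,y) over all 6 cells.
  cell (α,a): −0.04·log₂0.04 = 0.1858
  cell (α,b): −0.42·log₂0.42 = 0.5256
  cell (α,c): −0.17·log₂0.17 = 0.4346
  cell (β,a): −0.08·log₂0.08 = 0.2915
  cell (β,b): −0.06·log₂0.06 = 0.2435
  cell (β,c): −0.23·log₂0.23 = 0.4877
Sum = 2.169 bits.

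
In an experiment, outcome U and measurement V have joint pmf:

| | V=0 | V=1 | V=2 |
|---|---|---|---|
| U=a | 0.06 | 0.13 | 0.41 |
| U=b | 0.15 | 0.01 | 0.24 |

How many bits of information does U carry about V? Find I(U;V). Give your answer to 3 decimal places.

Marginals: p(U) = (0.6000, 0.4000), p(V) = (0.2100, 0.1400, 0.6500).
I(U;V) = H(U) + H(V) − H(U,V).
H(U) = 0.9710, H(V) = 1.2739, H(U,V) = 2.1247.
I(U;V) = 0.9710 + 1.2739 − 2.1247 = 0.120 bits.

0.120 bits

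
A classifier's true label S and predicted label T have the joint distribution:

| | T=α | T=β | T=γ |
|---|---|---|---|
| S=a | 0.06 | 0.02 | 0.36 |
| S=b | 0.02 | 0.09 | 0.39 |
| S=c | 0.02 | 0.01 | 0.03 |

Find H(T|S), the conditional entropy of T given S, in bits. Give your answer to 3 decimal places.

0.909 bits

Chain rule: H(T|S) = H(S,T) − H(S).
Marginals: p(S) = (0.4400, 0.5000, 0.0600), p(T) = (0.1000, 0.1200, 0.7800).
H(S,T) = 2.1734 bits; H(S) = 1.2647 bits.
H(T|S) = 2.1734 − 1.2647 = 0.909 bits.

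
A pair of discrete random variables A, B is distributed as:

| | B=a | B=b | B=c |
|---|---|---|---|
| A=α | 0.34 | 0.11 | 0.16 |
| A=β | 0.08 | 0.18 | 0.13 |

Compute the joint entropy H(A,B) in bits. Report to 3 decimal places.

H(A,B) = −Σ p(x,y)·log₂ p(x,y) over all 6 cells.
  cell (α,a): −0.34·log₂0.34 = 0.5292
  cell (α,b): −0.11·log₂0.11 = 0.3503
  cell (α,c): −0.16·log₂0.16 = 0.4230
  cell (β,a): −0.08·log₂0.08 = 0.2915
  cell (β,b): −0.18·log₂0.18 = 0.4453
  cell (β,c): −0.13·log₂0.13 = 0.3826
Sum = 2.422 bits.

2.422 bits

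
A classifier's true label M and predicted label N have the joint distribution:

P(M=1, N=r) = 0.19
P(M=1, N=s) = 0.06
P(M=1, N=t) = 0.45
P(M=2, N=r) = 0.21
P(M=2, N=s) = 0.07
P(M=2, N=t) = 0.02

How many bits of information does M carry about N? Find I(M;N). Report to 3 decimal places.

Marginals: p(M) = (0.7000, 0.3000), p(N) = (0.4000, 0.1300, 0.4700).
I(M;N) = H(M) + H(N) − H(M,N).
H(M) = 0.8813, H(N) = 1.4234, H(M,N) = 2.0714.
I(M;N) = 0.8813 + 1.4234 − 2.0714 = 0.233 bits.

0.233 bits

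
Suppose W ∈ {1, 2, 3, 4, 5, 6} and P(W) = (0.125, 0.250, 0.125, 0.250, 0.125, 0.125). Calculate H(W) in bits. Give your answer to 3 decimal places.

H(W) = −Σ p·log₂ p.
  −(0.125)·log₂(0.125) = 0.3750
  −(0.250)·log₂(0.250) = 0.5000
  −(0.125)·log₂(0.125) = 0.3750
  −(0.250)·log₂(0.250) = 0.5000
  −(0.125)·log₂(0.125) = 0.3750
  −(0.125)·log₂(0.125) = 0.3750
Sum: 0.3750 + 0.5000 + 0.3750 + 0.5000 + 0.3750 + 0.3750 = 2.500 bits.

2.500 bits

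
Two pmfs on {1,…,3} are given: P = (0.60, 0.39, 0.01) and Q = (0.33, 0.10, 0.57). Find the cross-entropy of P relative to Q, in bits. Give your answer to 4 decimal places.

2.2633 bits

H(P,Q) = −Σ p·log₂ q.
  −0.60·log₂(0.33) = 0.95968
  −0.39·log₂(0.10) = 1.29555
  −0.01·log₂(0.57) = 0.00811
H(P,Q) = 2.2633 bits.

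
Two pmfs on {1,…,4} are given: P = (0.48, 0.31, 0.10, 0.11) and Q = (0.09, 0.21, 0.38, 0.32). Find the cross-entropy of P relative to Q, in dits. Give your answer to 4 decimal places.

H(P,Q) = −Σ p·log₁₀ q.
  −0.48·log₁₀(0.09) = 0.50196
  −0.31·log₁₀(0.21) = 0.21011
  −0.10·log₁₀(0.38) = 0.04202
  −0.11·log₁₀(0.32) = 0.05443
H(P,Q) = 0.8085 dits.

0.8085 dits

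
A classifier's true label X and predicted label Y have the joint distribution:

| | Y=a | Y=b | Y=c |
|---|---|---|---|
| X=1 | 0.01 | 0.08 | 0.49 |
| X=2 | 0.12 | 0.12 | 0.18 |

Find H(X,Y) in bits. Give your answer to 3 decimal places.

H(X,Y) = −Σ p(x,y)·log₂ p(x,y) over all 6 cells.
  cell (1,a): −0.01·log₂0.01 = 0.0664
  cell (1,b): −0.08·log₂0.08 = 0.2915
  cell (1,c): −0.49·log₂0.49 = 0.5043
  cell (2,a): −0.12·log₂0.12 = 0.3671
  cell (2,b): −0.12·log₂0.12 = 0.3671
  cell (2,c): −0.18·log₂0.18 = 0.4453
Sum = 2.042 bits.

2.042 bits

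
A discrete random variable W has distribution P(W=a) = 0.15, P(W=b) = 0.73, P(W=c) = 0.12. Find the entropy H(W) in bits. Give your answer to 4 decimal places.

H(W) = −Σ p·log₂ p.
  −(0.15)·log₂(0.15) = 0.41054
  −(0.73)·log₂(0.73) = 0.33144
  −(0.12)·log₂(0.12) = 0.36707
Sum: 0.41054 + 0.33144 + 0.36707 = 1.1091 bits.

1.1091 bits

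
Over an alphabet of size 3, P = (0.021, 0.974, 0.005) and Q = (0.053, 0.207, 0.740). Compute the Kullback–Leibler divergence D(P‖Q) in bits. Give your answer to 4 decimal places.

2.1121 bits

D(P‖Q) = Σ p·log₂(p/q).
  0.021·log₂(0.021/0.053) = -0.02805
  0.974·log₂(0.974/0.207) = 2.17620
  0.005·log₂(0.005/0.740) = -0.03605
D(P‖Q) = 2.1121 bits.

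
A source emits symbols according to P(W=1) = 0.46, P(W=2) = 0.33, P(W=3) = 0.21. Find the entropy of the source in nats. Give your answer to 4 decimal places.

1.0508 nats

H(W) = −Σ p·ln p.
  −(0.46)·ln(0.46) = 0.35720
  −(0.33)·ln(0.33) = 0.36586
  −(0.21)·ln(0.21) = 0.32774
Sum: 0.35720 + 0.36586 + 0.32774 = 1.0508 nats.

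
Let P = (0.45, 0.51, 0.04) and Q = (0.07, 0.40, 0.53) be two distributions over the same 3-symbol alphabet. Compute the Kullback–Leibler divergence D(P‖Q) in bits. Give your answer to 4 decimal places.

D(P‖Q) = Σ p·log₂(p/q).
  0.45·log₂(0.45/0.07) = 1.20802
  0.51·log₂(0.51/0.40) = 0.17875
  0.04·log₂(0.04/0.53) = -0.14912
D(P‖Q) = 1.2377 bits.

1.2377 bits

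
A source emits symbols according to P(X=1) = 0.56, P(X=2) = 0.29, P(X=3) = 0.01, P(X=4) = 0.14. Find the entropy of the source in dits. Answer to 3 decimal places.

0.436 dits

H(X) = −Σ p·log₁₀ p.
  −(0.56)·log₁₀(0.56) = 0.1410
  −(0.29)·log₁₀(0.29) = 0.1559
  −(0.01)·log₁₀(0.01) = 0.0200
  −(0.14)·log₁₀(0.14) = 0.1195
Sum: 0.1410 + 0.1559 + 0.0200 + 0.1195 = 0.436 dits.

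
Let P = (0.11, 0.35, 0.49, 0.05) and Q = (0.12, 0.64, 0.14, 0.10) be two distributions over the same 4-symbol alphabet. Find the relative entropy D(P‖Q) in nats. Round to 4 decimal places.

D(P‖Q) = Σ p·ln(p/q).
  0.11·ln(0.11/0.12) = -0.00957
  0.35·ln(0.35/0.64) = -0.21124
  0.49·ln(0.49/0.14) = 0.61385
  0.05·ln(0.05/0.10) = -0.03466
D(P‖Q) = 0.3584 nats.

0.3584 nats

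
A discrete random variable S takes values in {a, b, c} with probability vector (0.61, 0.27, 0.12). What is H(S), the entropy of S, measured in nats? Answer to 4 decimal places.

H(S) = −Σ p·ln p.
  −(0.61)·ln(0.61) = 0.30152
  −(0.27)·ln(0.27) = 0.35352
  −(0.12)·ln(0.12) = 0.25443
Sum: 0.30152 + 0.35352 + 0.25443 = 0.9095 nats.

0.9095 nats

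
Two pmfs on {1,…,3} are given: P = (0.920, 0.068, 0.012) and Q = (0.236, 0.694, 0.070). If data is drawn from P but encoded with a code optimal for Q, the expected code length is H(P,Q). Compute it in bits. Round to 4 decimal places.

H(P,Q) = −Σ p·log₂ q.
  −0.920·log₂(0.236) = 1.91649
  −0.068·log₂(0.694) = 0.03584
  −0.012·log₂(0.070) = 0.04604
H(P,Q) = 1.9984 bits.

1.9984 bits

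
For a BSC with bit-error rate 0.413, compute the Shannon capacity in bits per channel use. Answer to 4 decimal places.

Binary symmetric channel: C = 1 − h₂(ε) where h₂ is the binary entropy function.
h₂(0.413) = −0.413·log₂0.413 − 0.587·log₂0.587 = 0.9780.
C = 1 − 0.9780 = 0.0220 bits per channel use.

0.0220 bits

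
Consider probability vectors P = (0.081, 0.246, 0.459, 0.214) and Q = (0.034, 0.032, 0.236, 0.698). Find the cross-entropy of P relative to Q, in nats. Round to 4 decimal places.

1.8603 nats

H(P,Q) = −Σ p·ln q.
  −0.081·ln(0.034) = 0.27389
  −0.246·ln(0.032) = 0.84674
  −0.459·ln(0.236) = 0.66276
  −0.214·ln(0.698) = 0.07694
H(P,Q) = 1.8603 nats.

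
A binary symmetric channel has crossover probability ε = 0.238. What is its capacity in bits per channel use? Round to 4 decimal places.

0.2083 bits

Binary symmetric channel: C = 1 − h₂(ε) where h₂ is the binary entropy function.
h₂(0.238) = −0.238·log₂0.238 − 0.762·log₂0.762 = 0.7917.
C = 1 − 0.7917 = 0.2083 bits per channel use.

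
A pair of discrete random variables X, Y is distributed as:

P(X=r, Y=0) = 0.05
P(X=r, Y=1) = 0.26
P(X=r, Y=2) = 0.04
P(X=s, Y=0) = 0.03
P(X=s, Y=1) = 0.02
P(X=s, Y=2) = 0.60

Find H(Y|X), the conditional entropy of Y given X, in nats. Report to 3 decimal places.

Marginals: p(X) = (0.3500, 0.6500), p(Y) = (0.0800, 0.2800, 0.6400).
H(Y|X) = Σ p(X) · H(Y|X=·).
  X=r: p=0.3500, H(Y|X=r) = 0.7467
  X=s: p=0.6500, H(Y|X=s) = 0.3230
Weighted sum = 0.471 nats.

0.471 nats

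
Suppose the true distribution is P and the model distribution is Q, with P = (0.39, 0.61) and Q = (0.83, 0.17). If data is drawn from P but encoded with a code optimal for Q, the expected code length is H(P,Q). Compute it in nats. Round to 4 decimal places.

1.1536 nats

H(P,Q) = −Σ p·ln q.
  −0.39·ln(0.83) = 0.07267
  −0.61·ln(0.17) = 1.08089
H(P,Q) = 1.1536 nats.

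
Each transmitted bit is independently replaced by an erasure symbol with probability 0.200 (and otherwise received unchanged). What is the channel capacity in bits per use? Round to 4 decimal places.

0.8000 bits

Binary erasure channel: capacity C = 1 − ε.
C = 1 − 0.200 = 0.8000 bits per channel use.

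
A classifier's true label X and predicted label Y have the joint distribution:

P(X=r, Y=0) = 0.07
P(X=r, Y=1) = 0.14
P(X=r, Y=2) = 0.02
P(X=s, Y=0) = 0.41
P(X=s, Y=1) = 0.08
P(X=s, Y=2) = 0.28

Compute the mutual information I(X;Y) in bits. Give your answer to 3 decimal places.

0.176 bits

Marginals: p(X) = (0.2300, 0.7700), p(Y) = (0.4800, 0.2200, 0.3000).
I(X;Y) = Σ p(x,y)·log₂[p(x,y)/(p(x)p(y))].
  (r,0): 0.07·log₂(0.6341) = -0.0460
  (r,1): 0.14·log₂(2.7668) = 0.2056
  (r,2): 0.02·log₂(0.2899) = -0.0357
  (s,0): 0.41·log₂(1.1093) = 0.0614
  (s,1): 0.08·log₂(0.4723) = -0.0866
  (s,2): 0.28·log₂(1.2121) = 0.0777
Sum = 0.176 bits.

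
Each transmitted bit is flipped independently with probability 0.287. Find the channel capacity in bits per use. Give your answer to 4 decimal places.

Binary symmetric channel: C = 1 − h₂(ε) where h₂ is the binary entropy function.
h₂(0.287) = −0.287·log₂0.287 − 0.713·log₂0.713 = 0.8648.
C = 1 − 0.8648 = 0.1352 bits per channel use.

0.1352 bits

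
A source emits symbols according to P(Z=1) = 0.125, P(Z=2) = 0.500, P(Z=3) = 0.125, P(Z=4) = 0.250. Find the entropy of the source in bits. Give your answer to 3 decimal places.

H(Z) = −Σ p·log₂ p.
  −(0.125)·log₂(0.125) = 0.3750
  −(0.500)·log₂(0.500) = 0.5000
  −(0.125)·log₂(0.125) = 0.3750
  −(0.250)·log₂(0.250) = 0.5000
Sum: 0.3750 + 0.5000 + 0.3750 + 0.5000 = 1.750 bits.

1.750 bits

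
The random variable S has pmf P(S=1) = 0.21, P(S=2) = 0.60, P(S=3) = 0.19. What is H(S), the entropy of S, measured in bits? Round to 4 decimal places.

H(S) = −Σ p·log₂ p.
  −(0.21)·log₂(0.21) = 0.47282
  −(0.60)·log₂(0.60) = 0.44218
  −(0.19)·log₂(0.19) = 0.45523
Sum: 0.47282 + 0.44218 + 0.45523 = 1.3702 bits.

1.3702 bits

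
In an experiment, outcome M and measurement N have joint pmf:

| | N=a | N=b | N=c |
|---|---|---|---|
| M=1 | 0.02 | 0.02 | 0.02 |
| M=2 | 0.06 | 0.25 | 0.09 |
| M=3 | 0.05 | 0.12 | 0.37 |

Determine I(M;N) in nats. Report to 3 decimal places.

0.114 nats

Marginals: p(M) = (0.0600, 0.4000, 0.5400), p(N) = (0.1300, 0.3900, 0.4800).
I(M;N) = Σ p(x,y)·ln[p(x,y)/(p(x)p(y))].
  (1,a): 0.02·ln(2.5641) = 0.0188
  (1,b): 0.02·ln(0.8547) = -0.0031
  (1,c): 0.02·ln(0.6944) = -0.0073
  (2,a): 0.06·ln(1.1538) = 0.0086
  (2,b): 0.25·ln(1.6026) = 0.1179
  (2,c): 0.09·ln(0.4688) = -0.0682
  (3,a): 0.05·ln(0.7123) = -0.0170
  (3,b): 0.12·ln(0.5698) = -0.0675
  (3,c): 0.37·ln(1.4275) = 0.1317
Sum = 0.114 nats.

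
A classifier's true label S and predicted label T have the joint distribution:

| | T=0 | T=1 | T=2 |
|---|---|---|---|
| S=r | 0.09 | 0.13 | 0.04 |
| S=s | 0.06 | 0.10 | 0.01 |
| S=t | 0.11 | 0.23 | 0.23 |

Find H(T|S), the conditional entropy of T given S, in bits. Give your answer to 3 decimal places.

Chain rule: H(T|S) = H(S,T) − H(S).
Marginals: p(S) = (0.2600, 0.1700, 0.5700), p(T) = (0.2600, 0.4600, 0.2800).
H(S,T) = 2.8488 bits; H(S) = 1.4021 bits.
H(T|S) = 2.8488 − 1.4021 = 1.447 bits.

1.447 bits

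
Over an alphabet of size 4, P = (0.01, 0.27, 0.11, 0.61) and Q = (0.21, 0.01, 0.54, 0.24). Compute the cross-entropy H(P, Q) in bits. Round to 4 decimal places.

H(P,Q) = −Σ p·log₂ q.
  −0.01·log₂(0.21) = 0.02252
  −0.27·log₂(0.01) = 1.79384
  −0.11·log₂(0.54) = 0.09779
  −0.61·log₂(0.24) = 1.25593
H(P,Q) = 3.1701 bits.

3.1701 bits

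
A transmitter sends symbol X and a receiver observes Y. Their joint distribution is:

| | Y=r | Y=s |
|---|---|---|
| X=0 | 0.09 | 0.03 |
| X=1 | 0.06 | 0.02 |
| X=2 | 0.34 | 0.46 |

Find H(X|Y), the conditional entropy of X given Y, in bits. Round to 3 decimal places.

0.866 bits

Chain rule: H(X|Y) = H(X,Y) − H(Y).
Marginals: p(X) = (0.1200, 0.0800, 0.8000), p(Y) = (0.4900, 0.5100).
H(X,Y) = 1.8653 bits; H(Y) = 0.9997 bits.
H(X|Y) = 1.8653 − 0.9997 = 0.866 bits.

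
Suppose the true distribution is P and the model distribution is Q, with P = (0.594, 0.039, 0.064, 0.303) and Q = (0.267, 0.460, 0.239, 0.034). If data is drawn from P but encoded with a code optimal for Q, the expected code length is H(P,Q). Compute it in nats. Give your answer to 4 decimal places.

1.9308 nats

H(P,Q) = −Σ p·ln q.
  −0.594·ln(0.267) = 0.78438
  −0.039·ln(0.460) = 0.03028
  −0.064·ln(0.239) = 0.09160
  −0.303·ln(0.034) = 1.02456
H(P,Q) = 1.9308 nats.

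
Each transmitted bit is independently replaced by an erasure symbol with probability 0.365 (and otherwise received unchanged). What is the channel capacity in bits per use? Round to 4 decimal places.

Binary erasure channel: capacity C = 1 − ε.
C = 1 − 0.365 = 0.6350 bits per channel use.

0.6350 bits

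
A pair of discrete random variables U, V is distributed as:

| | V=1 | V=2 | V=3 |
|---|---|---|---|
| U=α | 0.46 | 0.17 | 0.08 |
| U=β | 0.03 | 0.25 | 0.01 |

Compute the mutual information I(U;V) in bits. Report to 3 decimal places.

Marginals: p(U) = (0.7100, 0.2900), p(V) = (0.4900, 0.4200, 0.0900).
I(U;V) = H(U) + H(V) − H(U,V).
H(U) = 0.8687, H(V) = 1.3426, H(U,V) = 1.9596.
I(U;V) = 0.8687 + 1.3426 − 1.9596 = 0.252 bits.

0.252 bits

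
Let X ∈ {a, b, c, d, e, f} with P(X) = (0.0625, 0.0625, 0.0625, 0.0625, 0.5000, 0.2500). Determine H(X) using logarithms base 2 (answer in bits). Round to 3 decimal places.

2.000 bits

H(X) = −Σ p·log₂ p.
  −(0.0625)·log₂(0.0625) = 0.2500
  −(0.0625)·log₂(0.0625) = 0.2500
  −(0.0625)·log₂(0.0625) = 0.2500
  −(0.0625)·log₂(0.0625) = 0.2500
  −(0.5000)·log₂(0.5000) = 0.5000
  −(0.2500)·log₂(0.2500) = 0.5000
Sum: 0.2500 + 0.2500 + 0.2500 + 0.2500 + 0.5000 + 0.5000 = 2.000 bits.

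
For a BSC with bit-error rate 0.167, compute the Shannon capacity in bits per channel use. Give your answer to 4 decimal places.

0.3492 bits

Binary symmetric channel: C = 1 − h₂(ε) where h₂ is the binary entropy function.
h₂(0.167) = −0.167·log₂0.167 − 0.833·log₂0.833 = 0.6508.
C = 1 − 0.6508 = 0.3492 bits per channel use.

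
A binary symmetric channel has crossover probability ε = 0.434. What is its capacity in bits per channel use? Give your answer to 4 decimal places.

Binary symmetric channel: C = 1 − h₂(ε) where h₂ is the binary entropy function.
h₂(0.434) = −0.434·log₂0.434 − 0.566·log₂0.566 = 0.9874.
C = 1 − 0.9874 = 0.0126 bits per channel use.

0.0126 bits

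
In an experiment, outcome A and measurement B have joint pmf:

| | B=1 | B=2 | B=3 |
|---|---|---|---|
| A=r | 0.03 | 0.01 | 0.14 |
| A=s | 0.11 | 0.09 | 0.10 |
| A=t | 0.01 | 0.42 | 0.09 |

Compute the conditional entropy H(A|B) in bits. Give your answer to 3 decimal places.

1.086 bits

Chain rule: H(A|B) = H(A,B) − H(B).
Marginals: p(A) = (0.1800, 0.3000, 0.5200), p(B) = (0.1500, 0.5200, 0.3300).
H(A,B) = 2.5152 bits; H(B) = 1.4289 bits.
H(A|B) = 2.5152 − 1.4289 = 1.086 bits.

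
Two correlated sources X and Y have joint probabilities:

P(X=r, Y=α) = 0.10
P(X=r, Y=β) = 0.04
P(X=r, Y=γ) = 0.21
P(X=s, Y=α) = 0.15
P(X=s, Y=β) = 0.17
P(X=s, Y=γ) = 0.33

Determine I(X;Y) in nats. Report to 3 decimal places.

0.016 nats

Marginals: p(X) = (0.3500, 0.6500), p(Y) = (0.2500, 0.2100, 0.5400).
I(X;Y) = Σ p(x,y)·ln[p(x,y)/(p(x)p(y))].
  (r,α): 0.10·ln(1.1429) = 0.0134
  (r,β): 0.04·ln(0.5442) = -0.0243
  (r,γ): 0.21·ln(1.1111) = 0.0221
  (s,α): 0.15·ln(0.9231) = -0.0120
  (s,β): 0.17·ln(1.2454) = 0.0373
  (s,γ): 0.33·ln(0.9402) = -0.0204
Sum = 0.016 nats.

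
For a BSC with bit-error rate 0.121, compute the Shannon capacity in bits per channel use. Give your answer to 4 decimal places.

0.4678 bits

Binary symmetric channel: C = 1 − h₂(ε) where h₂ is the binary entropy function.
h₂(0.121) = −0.121·log₂0.121 − 0.879·log₂0.879 = 0.5322.
C = 1 − 0.5322 = 0.4678 bits per channel use.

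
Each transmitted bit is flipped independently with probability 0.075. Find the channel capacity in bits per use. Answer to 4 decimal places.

0.6157 bits

Binary symmetric channel: C = 1 − h₂(ε) where h₂ is the binary entropy function.
h₂(0.075) = −0.075·log₂0.075 − 0.925·log₂0.925 = 0.3843.
C = 1 − 0.3843 = 0.6157 bits per channel use.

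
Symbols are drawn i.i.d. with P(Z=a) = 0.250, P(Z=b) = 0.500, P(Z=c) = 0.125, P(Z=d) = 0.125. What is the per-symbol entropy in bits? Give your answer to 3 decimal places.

H(Z) = −Σ p·log₂ p.
  −(0.250)·log₂(0.250) = 0.5000
  −(0.500)·log₂(0.500) = 0.5000
  −(0.125)·log₂(0.125) = 0.3750
  −(0.125)·log₂(0.125) = 0.3750
Sum: 0.5000 + 0.5000 + 0.3750 + 0.3750 = 1.750 bits.

1.750 bits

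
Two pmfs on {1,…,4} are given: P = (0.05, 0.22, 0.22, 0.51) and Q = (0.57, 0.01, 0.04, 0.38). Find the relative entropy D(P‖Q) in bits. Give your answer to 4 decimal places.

D(P‖Q) = Σ p·log₂(p/q).
  0.05·log₂(0.05/0.57) = -0.17555
  0.22·log₂(0.22/0.01) = 0.98107
  0.22·log₂(0.22/0.04) = 0.54107
  0.51·log₂(0.51/0.38) = 0.21649
D(P‖Q) = 1.5631 bits.

1.5631 bits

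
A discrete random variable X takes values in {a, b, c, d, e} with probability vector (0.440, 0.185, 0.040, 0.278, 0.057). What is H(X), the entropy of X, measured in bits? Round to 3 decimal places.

H(X) = −Σ p·log₂ p.
  −(0.440)·log₂(0.440) = 0.5211
  −(0.185)·log₂(0.185) = 0.4504
  −(0.040)·log₂(0.040) = 0.1858
  −(0.278)·log₂(0.278) = 0.5134
  −(0.057)·log₂(0.057) = 0.2356
Sum: 0.5211 + 0.4504 + 0.1858 + 0.5134 + 0.2356 = 1.906 bits.

1.906 bits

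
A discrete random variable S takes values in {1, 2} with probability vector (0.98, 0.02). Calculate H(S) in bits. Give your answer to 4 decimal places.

0.1414 bits

H(S) = −Σ p·log₂ p.
  −(0.98)·log₂(0.98) = 0.02856
  −(0.02)·log₂(0.02) = 0.11288
Sum: 0.02856 + 0.11288 = 0.1414 bits.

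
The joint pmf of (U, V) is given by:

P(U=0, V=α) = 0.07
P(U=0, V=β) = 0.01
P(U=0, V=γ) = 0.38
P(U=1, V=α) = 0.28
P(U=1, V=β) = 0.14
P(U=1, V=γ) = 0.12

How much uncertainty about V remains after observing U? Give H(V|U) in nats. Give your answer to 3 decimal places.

0.796 nats

Chain rule: H(V|U) = H(U,V) − H(U).
Marginals: p(U) = (0.4600, 0.5400), p(V) = (0.3500, 0.1500, 0.5000).
H(U,V) = 1.4860 nats; H(U) = 0.6899 nats.
H(V|U) = 1.4860 − 0.6899 = 0.796 nats.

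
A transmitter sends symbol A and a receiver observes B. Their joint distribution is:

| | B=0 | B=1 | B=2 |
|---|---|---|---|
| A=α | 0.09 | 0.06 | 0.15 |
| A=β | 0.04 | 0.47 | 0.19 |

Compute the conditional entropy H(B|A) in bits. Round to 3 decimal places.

Marginals: p(A) = (0.3000, 0.7000), p(B) = (0.1300, 0.5300, 0.3400).
H(B|A) = Σ p(A) · H(B|A=·).
  A=α: p=0.3000, H(B|A=α) = 1.4855
  A=β: p=0.7000, H(B|A=β) = 1.1325
Weighted sum = 1.238 bits.

1.238 bits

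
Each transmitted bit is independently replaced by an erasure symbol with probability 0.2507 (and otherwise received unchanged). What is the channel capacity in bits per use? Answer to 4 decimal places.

Binary erasure channel: capacity C = 1 − ε.
C = 1 − 0.2507 = 0.7493 bits per channel use.

0.7493 bits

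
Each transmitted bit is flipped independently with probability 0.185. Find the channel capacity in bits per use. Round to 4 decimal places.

0.3091 bits

Binary symmetric channel: C = 1 − h₂(ε) where h₂ is the binary entropy function.
h₂(0.185) = −0.185·log₂0.185 − 0.815·log₂0.815 = 0.6909.
C = 1 − 0.6909 = 0.3091 bits per channel use.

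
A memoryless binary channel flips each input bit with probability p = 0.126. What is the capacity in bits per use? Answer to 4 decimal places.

Binary symmetric channel: C = 1 − h₂(ε) where h₂ is the binary entropy function.
h₂(0.126) = −0.126·log₂0.126 − 0.874·log₂0.874 = 0.5464.
C = 1 − 0.5464 = 0.4536 bits per channel use.

0.4536 bits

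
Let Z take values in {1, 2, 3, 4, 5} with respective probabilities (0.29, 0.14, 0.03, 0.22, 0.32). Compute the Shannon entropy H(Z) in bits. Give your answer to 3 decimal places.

2.073 bits

H(Z) = −Σ p·log₂ p.
  −(0.29)·log₂(0.29) = 0.5179
  −(0.14)·log₂(0.14) = 0.3971
  −(0.03)·log₂(0.03) = 0.1518
  −(0.22)·log₂(0.22) = 0.4806
  −(0.32)·log₂(0.32) = 0.5260
Sum: 0.5179 + 0.3971 + 0.1518 + 0.4806 + 0.5260 = 2.073 bits.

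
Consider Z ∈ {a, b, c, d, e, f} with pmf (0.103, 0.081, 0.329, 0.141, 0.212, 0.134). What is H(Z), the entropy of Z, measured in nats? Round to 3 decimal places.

1.678 nats

H(Z) = −Σ p·ln p.
  −(0.103)·ln(0.103) = 0.2341
  −(0.081)·ln(0.081) = 0.2036
  −(0.329)·ln(0.329) = 0.3657
  −(0.141)·ln(0.141) = 0.2762
  −(0.212)·ln(0.212) = 0.3288
  −(0.134)·ln(0.134) = 0.2693
Sum: 0.2341 + 0.2036 + 0.3657 + 0.2762 + 0.3288 + 0.2693 = 1.678 nats.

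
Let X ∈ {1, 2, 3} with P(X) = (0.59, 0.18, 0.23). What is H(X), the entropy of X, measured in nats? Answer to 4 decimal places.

0.9580 nats

H(X) = −Σ p·ln p.
  −(0.59)·ln(0.59) = 0.31130
  −(0.18)·ln(0.18) = 0.30866
  −(0.23)·ln(0.23) = 0.33803
Sum: 0.31130 + 0.30866 + 0.33803 = 0.9580 nats.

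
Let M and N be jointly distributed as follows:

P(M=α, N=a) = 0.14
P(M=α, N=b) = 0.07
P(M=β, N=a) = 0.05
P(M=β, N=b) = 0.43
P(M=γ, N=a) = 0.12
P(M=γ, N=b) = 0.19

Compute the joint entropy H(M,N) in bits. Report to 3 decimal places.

H(M,N) = −Σ p(x,y)·log₂ p(x,y) over all 6 cells.
  cell (α,a): −0.14·log₂0.14 = 0.3971
  cell (α,b): −0.07·log₂0.07 = 0.2686
  cell (β,a): −0.05·log₂0.05 = 0.2161
  cell (β,b): −0.43·log₂0.43 = 0.5236
  cell (γ,a): −0.12·log₂0.12 = 0.3671
  cell (γ,b): −0.19·log₂0.19 = 0.4552
Sum = 2.228 bits.

2.228 bits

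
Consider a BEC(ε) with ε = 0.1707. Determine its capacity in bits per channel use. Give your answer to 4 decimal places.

0.8293 bits

Binary erasure channel: capacity C = 1 − ε.
C = 1 − 0.1707 = 0.8293 bits per channel use.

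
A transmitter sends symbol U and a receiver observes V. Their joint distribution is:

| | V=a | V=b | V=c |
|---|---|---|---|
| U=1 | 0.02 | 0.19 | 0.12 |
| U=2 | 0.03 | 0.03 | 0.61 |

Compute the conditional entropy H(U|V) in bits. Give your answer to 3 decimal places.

Marginals: p(U) = (0.3300, 0.6700), p(V) = (0.0500, 0.2200, 0.7300).
H(U|V) = Σ p(V) · H(U|V=·).
  V=a: p=0.0500, H(U|V=a) = 0.9710
  V=b: p=0.2200, H(U|V=b) = 0.5746
  V=c: p=0.7300, H(U|V=c) = 0.6447
Weighted sum = 0.646 bits.

0.646 bits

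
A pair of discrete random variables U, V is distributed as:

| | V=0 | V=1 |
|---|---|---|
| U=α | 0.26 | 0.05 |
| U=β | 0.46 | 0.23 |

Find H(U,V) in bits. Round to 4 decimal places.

H(U,V) = −Σ p(x,y)·log₂ p(x,y) over all 4 cells.
  cell (α,0): −0.26·log₂0.26 = 0.50529
  cell (α,1): −0.05·log₂0.05 = 0.21610
  cell (β,0): −0.46·log₂0.46 = 0.51534
  cell (β,1): −0.23·log₂0.23 = 0.48767
Sum = 1.7244 bits.

1.7244 bits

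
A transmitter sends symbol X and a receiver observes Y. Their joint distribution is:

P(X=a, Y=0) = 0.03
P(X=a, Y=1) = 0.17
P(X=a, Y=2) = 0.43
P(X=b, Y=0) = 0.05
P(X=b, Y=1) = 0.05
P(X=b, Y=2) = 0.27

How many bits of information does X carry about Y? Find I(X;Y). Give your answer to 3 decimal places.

Marginals: p(X) = (0.6300, 0.3700), p(Y) = (0.0800, 0.2200, 0.7000).
I(X;Y) = H(X) + H(Y) − H(X,Y).
H(X) = 0.9507, H(Y) = 1.1323, H(X,Y) = 2.0521.
I(X;Y) = 0.9507 + 1.1323 − 2.0521 = 0.031 bits.

0.031 bits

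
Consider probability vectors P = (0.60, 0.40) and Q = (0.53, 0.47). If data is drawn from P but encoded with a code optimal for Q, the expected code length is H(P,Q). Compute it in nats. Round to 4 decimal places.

H(P,Q) = −Σ p·ln q.
  −0.60·ln(0.53) = 0.38093
  −0.40·ln(0.47) = 0.30201
H(P,Q) = 0.6829 nats.

0.6829 nats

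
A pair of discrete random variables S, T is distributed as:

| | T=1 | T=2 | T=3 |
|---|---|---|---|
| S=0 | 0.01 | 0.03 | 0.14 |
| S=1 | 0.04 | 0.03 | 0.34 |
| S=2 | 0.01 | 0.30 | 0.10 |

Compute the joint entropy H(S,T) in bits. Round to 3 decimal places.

2.402 bits

H(S,T) = −Σ p(x,y)·log₂ p(x,y) over all 9 cells.
  cell (0,1): −0.01·log₂0.01 = 0.0664
  cell (0,2): −0.03·log₂0.03 = 0.1518
  cell (0,3): −0.14·log₂0.14 = 0.3971
  cell (1,1): −0.04·log₂0.04 = 0.1858
  cell (1,2): −0.03·log₂0.03 = 0.1518
  cell (1,3): −0.34·log₂0.34 = 0.5292
  cell (2,1): −0.01·log₂0.01 = 0.0664
  cell (2,2): −0.30·log₂0.30 = 0.5211
  cell (2,3): −0.10·log₂0.10 = 0.3322
Sum = 2.402 bits.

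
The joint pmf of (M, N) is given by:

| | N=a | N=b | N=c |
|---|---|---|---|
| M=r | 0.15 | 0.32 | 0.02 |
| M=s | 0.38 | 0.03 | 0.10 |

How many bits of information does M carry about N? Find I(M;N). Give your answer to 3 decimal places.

Marginals: p(M) = (0.4900, 0.5100), p(N) = (0.5300, 0.3500, 0.1200).
I(M;N) = Σ p(x,y)·log₂[p(x,y)/(p(x)p(y))].
  (r,a): 0.15·log₂(0.5776) = -0.1188
  (r,b): 0.32·log₂(1.8659) = 0.2880
  (r,c): 0.02·log₂(0.3401) = -0.0311
  (s,a): 0.38·log₂(1.4058) = 0.1867
  (s,b): 0.03·log₂(0.1681) = -0.0772
  (s,c): 0.10·log₂(1.6340) = 0.0708
Sum = 0.318 bits.

0.318 bits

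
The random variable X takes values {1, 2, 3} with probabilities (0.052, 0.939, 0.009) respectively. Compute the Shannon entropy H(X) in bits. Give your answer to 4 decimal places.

H(X) = −Σ p·log₂ p.
  −(0.052)·log₂(0.052) = 0.22180
  −(0.939)·log₂(0.939) = 0.08526
  −(0.009)·log₂(0.009) = 0.06116
Sum: 0.22180 + 0.08526 + 0.06116 = 0.3682 bits.

0.3682 bits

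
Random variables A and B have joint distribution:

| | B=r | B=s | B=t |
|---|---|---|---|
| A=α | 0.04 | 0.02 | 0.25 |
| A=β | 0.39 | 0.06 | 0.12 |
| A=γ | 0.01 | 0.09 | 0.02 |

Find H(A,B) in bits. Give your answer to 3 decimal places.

H(A,B) = −Σ p(x,y)·log₂ p(x,y) over all 9 cells.
  cell (α,r): −0.04·log₂0.04 = 0.1858
  cell (α,s): −0.02·log₂0.02 = 0.1129
  cell (α,t): −0.25·log₂0.25 = 0.5000
  cell (β,r): −0.39·log₂0.39 = 0.5298
  cell (β,s): −0.06·log₂0.06 = 0.2435
  cell (β,t): −0.12·log₂0.12 = 0.3671
  cell (γ,r): −0.01·log₂0.01 = 0.0664
  cell (γ,s): −0.09·log₂0.09 = 0.3127
  cell (γ,t): −0.02·log₂0.02 = 0.1129
Sum = 2.431 bits.

2.431 bits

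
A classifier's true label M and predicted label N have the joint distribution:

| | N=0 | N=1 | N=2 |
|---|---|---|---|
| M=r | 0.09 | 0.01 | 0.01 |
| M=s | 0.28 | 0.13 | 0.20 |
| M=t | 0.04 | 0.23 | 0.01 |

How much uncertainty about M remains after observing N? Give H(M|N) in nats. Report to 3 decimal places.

0.699 nats

Marginals: p(M) = (0.1100, 0.6100, 0.2800), p(N) = (0.4100, 0.3700, 0.2200).
H(M|N) = Σ p(N) · H(M|N=·).
  N=0: p=0.4100, H(M|N=0) = 0.8204
  N=1: p=0.3700, H(M|N=1) = 0.7606
  N=2: p=0.2200, H(M|N=2) = 0.3676
Weighted sum = 0.699 nats.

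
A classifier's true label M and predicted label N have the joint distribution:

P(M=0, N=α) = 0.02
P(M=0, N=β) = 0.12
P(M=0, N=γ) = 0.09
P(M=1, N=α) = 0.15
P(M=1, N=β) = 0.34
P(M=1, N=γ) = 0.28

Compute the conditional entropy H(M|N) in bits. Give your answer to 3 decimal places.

0.766 bits

Marginals: p(M) = (0.2300, 0.7700), p(N) = (0.1700, 0.4600, 0.3700).
H(M|N) = Σ p(N) · H(M|N=·).
  N=α: p=0.1700, H(M|N=α) = 0.5226
  N=β: p=0.4600, H(M|N=β) = 0.8281
  N=γ: p=0.3700, H(M|N=γ) = 0.8004
Weighted sum = 0.766 bits.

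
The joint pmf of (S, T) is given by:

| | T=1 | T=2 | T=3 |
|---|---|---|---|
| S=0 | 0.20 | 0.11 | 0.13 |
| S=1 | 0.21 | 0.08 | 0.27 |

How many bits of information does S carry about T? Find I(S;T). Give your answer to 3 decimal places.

0.029 bits

Marginals: p(S) = (0.4400, 0.5600), p(T) = (0.4100, 0.1900, 0.4000).
I(S;T) = H(S) + H(T) − H(S,T).
H(S) = 0.9896, H(T) = 1.5114, H(S,T) = 2.4717.
I(S;T) = 0.9896 + 1.5114 − 2.4717 = 0.029 bits.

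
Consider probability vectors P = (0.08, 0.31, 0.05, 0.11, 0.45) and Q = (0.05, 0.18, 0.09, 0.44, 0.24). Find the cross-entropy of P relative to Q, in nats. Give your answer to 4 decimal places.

1.6242 nats

H(P,Q) = −Σ p·ln q.
  −0.08·ln(0.05) = 0.23966
  −0.31·ln(0.18) = 0.53159
  −0.05·ln(0.09) = 0.12040
  −0.11·ln(0.44) = 0.09031
  −0.45·ln(0.24) = 0.64220
H(P,Q) = 1.6242 nats.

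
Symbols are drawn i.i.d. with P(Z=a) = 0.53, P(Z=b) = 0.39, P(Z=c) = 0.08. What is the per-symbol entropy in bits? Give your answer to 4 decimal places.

1.3068 bits

H(Z) = −Σ p·log₂ p.
  −(0.53)·log₂(0.53) = 0.48545
  −(0.39)·log₂(0.39) = 0.52980
  −(0.08)·log₂(0.08) = 0.29151
Sum: 0.48545 + 0.52980 + 0.29151 = 1.3068 bits.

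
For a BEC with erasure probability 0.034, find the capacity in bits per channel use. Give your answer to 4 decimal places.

Binary erasure channel: capacity C = 1 − ε.
C = 1 − 0.034 = 0.9660 bits per channel use.

0.9660 bits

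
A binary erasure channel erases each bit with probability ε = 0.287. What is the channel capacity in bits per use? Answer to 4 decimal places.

0.7130 bits

Binary erasure channel: capacity C = 1 − ε.
C = 1 − 0.287 = 0.7130 bits per channel use.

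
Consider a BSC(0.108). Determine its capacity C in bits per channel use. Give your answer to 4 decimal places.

0.5061 bits

Binary symmetric channel: C = 1 − h₂(ε) where h₂ is the binary entropy function.
h₂(0.108) = −0.108·log₂0.108 − 0.892·log₂0.892 = 0.4939.
C = 1 − 0.4939 = 0.5061 bits per channel use.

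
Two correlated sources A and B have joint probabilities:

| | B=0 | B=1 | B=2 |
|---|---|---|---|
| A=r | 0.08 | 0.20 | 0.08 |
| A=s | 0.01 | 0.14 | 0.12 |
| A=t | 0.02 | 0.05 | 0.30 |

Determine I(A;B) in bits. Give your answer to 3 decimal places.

Marginals: p(A) = (0.3600, 0.2700, 0.3700), p(B) = (0.1100, 0.3900, 0.5000).
I(A;B) = H(A) + H(B) − H(A,B).
H(A) = 1.5714, H(B) = 1.3801, H(A,B) = 2.7281.
I(A;B) = 1.5714 + 1.3801 − 2.7281 = 0.223 bits.

0.223 bits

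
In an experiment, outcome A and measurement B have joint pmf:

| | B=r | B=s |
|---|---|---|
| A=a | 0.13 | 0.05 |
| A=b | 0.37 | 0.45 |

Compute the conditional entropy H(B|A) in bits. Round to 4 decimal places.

Chain rule: H(B|A) = H(A,B) − H(A).
Marginals: p(A) = (0.1800, 0.8200), p(B) = (0.5000, 0.5000).
H(A,B) = 1.6479 bits; H(A) = 0.6801 bits.
H(B|A) = 1.6479 − 0.6801 = 0.9678 bits.

0.9678 bits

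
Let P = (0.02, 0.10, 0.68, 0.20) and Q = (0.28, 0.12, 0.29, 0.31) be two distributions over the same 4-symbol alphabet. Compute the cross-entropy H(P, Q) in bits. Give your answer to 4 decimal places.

H(P,Q) = −Σ p·log₂ q.
  −0.02·log₂(0.28) = 0.03673
  −0.10·log₂(0.12) = 0.30589
  −0.68·log₂(0.29) = 1.21440
  −0.20·log₂(0.31) = 0.33793
H(P,Q) = 1.8949 bits.

1.8949 bits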